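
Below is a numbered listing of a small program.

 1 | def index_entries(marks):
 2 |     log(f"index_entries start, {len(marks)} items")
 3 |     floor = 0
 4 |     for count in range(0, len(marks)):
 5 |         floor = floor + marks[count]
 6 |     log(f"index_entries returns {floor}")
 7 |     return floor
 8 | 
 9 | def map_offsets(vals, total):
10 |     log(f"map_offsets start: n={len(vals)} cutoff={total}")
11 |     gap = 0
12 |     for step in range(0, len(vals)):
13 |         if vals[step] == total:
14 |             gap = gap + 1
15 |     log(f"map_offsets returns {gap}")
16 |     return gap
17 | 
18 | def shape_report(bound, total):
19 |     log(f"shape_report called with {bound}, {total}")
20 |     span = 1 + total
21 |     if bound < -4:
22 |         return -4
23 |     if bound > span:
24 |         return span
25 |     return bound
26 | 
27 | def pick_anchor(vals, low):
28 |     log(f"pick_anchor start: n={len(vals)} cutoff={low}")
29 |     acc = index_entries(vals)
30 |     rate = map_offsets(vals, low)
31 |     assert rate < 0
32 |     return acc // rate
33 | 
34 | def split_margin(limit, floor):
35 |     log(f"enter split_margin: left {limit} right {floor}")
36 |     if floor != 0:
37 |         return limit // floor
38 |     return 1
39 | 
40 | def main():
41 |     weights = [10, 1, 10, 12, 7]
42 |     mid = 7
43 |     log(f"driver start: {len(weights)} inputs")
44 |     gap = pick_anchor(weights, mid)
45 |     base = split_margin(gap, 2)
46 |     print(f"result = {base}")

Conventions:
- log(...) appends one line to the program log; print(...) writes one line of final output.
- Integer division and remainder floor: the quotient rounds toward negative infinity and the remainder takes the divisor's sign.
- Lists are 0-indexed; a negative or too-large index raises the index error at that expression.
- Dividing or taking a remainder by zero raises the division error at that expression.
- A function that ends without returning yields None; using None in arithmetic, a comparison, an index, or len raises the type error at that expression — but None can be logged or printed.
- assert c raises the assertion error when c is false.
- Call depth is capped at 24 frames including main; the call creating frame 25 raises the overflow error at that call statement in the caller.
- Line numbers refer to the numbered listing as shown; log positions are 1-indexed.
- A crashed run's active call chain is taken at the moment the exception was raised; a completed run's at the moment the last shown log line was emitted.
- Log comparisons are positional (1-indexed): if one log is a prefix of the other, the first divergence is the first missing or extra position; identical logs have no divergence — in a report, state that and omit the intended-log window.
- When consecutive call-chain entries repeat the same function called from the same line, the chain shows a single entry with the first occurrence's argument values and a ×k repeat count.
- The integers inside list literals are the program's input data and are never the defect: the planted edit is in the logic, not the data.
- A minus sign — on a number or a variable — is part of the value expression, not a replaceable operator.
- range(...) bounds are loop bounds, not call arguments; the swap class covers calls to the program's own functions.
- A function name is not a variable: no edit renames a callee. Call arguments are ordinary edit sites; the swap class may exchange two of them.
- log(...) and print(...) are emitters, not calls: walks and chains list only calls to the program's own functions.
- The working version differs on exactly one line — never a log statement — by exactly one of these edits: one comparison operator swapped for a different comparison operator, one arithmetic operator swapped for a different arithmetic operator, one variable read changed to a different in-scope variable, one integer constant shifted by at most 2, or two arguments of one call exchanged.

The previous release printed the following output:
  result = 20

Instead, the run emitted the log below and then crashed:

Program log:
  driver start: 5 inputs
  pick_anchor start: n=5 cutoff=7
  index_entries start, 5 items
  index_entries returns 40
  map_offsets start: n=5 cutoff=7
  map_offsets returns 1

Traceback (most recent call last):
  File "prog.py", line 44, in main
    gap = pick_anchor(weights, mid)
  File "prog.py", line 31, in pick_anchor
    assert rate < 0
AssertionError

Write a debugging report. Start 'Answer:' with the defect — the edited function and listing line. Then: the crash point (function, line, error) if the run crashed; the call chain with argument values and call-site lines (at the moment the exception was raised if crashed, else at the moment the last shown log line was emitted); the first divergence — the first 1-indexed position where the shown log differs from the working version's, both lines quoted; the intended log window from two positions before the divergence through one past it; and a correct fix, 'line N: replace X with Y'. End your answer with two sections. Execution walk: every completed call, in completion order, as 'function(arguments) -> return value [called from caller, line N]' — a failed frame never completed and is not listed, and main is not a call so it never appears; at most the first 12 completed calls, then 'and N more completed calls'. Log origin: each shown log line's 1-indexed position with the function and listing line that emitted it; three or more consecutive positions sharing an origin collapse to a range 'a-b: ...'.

Answer: the defect is in pick_anchor at line 31.
The tell: The shown log is a 6-line prefix of the intended one, whose next entry is 'enter split_margin: left 40 right 2'.
Crash: pick_anchor, line 31, AssertionError.
Call chain: main -> pick_anchor([10, 1, 10, 12, 7], 7) (called at line 44).
First divergence: position 7 (shown log ended at 6 lines; the working version continues: 'enter split_margin: left 40 right 2').
Intended log window:
  5: map_offsets start: n=5 cutoff=7
  6: map_offsets returns 1
  7: enter split_margin: left 40 right 2
Execution walk:
  index_entries([10, 1, 10, 12, 7]) -> 40  [called from pick_anchor, line 29]
  map_offsets([10, 1, 10, 12, 7], 7) -> 1  [called from pick_anchor, line 30]
Log origin:
  1: from main, line 43
  2: from pick_anchor, line 28
  3: from index_entries, line 2
  4: from index_entries, line 6
  5: from map_offsets, line 10
  6: from map_offsets, line 15
A correct fix: line 31: replace `<` with `>`.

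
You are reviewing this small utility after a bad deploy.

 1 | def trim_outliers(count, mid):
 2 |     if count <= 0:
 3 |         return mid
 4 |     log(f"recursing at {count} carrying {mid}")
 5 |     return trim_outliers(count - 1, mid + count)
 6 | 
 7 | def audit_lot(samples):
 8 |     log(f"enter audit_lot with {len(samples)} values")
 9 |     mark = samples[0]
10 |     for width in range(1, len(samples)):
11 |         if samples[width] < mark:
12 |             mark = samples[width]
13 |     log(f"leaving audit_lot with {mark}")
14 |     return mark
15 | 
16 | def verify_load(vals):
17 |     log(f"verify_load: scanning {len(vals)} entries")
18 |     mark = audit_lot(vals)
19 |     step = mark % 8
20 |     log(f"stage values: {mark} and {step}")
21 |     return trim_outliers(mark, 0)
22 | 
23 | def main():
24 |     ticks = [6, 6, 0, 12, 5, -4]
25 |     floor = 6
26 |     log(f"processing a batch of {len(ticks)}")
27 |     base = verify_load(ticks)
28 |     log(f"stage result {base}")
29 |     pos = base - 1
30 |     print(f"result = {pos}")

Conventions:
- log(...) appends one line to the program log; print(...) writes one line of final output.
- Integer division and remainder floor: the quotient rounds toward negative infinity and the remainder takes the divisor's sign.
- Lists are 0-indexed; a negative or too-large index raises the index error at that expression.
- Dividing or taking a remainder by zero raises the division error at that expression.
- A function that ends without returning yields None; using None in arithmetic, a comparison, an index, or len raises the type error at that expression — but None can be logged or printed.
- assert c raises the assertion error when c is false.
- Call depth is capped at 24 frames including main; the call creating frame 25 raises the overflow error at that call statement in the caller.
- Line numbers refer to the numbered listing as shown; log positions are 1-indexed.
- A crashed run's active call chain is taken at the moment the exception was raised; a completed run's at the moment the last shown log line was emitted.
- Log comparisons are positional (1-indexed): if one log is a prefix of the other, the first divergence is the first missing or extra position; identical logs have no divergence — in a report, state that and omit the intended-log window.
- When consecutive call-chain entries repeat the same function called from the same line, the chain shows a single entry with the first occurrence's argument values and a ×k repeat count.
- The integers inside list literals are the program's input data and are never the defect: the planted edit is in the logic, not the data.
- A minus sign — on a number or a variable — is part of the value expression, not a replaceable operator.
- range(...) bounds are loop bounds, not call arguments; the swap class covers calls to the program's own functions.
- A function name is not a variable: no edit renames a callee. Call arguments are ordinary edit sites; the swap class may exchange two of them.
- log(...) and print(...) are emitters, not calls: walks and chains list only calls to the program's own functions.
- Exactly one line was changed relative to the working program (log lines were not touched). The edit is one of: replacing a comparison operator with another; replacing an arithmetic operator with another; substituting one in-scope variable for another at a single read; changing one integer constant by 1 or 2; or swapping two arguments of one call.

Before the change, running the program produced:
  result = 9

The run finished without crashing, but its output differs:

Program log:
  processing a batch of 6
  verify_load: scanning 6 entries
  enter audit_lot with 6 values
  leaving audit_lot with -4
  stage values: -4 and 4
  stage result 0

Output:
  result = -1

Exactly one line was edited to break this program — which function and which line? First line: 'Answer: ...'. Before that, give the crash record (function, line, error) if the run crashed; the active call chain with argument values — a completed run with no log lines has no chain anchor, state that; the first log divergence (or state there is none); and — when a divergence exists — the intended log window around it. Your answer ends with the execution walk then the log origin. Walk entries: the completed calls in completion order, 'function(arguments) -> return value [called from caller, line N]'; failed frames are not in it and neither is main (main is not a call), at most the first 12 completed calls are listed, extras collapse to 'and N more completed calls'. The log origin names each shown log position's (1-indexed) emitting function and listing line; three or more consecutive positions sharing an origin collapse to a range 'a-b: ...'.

Answer: the defect is in verify_load at line 21.
Key fact: At log position 6 the runs split — shown 'stage result 0', but the working version logs 'recursing at 4 carrying 0'.
Call chain: main.
First divergence: at position 6 the run shows 'stage result 0' where the working version logs 'recursing at 4 carrying 0'.
Intended log window:
  4: leaving audit_lot with -4
  5: stage values: -4 and 4
  6: recursing at 4 carrying 0
  7: recursing at 3 carrying 4
Execution walk:
  audit_lot([6, 6, 0, 12, 5, -4]) -> -4  [called from verify_load, line 18]
  trim_outliers(-4, 0) -> 0  [called from verify_load, line 21]
  verify_load([6, 6, 0, 12, 5, -4]) -> 0  [called from main, line 27]
Log origins:
  1: from main, line 26
  2: from verify_load, line 17
  3: from audit_lot, line 8
  4: from audit_lot, line 13
  5: from verify_load, line 20
  6: from main, line 28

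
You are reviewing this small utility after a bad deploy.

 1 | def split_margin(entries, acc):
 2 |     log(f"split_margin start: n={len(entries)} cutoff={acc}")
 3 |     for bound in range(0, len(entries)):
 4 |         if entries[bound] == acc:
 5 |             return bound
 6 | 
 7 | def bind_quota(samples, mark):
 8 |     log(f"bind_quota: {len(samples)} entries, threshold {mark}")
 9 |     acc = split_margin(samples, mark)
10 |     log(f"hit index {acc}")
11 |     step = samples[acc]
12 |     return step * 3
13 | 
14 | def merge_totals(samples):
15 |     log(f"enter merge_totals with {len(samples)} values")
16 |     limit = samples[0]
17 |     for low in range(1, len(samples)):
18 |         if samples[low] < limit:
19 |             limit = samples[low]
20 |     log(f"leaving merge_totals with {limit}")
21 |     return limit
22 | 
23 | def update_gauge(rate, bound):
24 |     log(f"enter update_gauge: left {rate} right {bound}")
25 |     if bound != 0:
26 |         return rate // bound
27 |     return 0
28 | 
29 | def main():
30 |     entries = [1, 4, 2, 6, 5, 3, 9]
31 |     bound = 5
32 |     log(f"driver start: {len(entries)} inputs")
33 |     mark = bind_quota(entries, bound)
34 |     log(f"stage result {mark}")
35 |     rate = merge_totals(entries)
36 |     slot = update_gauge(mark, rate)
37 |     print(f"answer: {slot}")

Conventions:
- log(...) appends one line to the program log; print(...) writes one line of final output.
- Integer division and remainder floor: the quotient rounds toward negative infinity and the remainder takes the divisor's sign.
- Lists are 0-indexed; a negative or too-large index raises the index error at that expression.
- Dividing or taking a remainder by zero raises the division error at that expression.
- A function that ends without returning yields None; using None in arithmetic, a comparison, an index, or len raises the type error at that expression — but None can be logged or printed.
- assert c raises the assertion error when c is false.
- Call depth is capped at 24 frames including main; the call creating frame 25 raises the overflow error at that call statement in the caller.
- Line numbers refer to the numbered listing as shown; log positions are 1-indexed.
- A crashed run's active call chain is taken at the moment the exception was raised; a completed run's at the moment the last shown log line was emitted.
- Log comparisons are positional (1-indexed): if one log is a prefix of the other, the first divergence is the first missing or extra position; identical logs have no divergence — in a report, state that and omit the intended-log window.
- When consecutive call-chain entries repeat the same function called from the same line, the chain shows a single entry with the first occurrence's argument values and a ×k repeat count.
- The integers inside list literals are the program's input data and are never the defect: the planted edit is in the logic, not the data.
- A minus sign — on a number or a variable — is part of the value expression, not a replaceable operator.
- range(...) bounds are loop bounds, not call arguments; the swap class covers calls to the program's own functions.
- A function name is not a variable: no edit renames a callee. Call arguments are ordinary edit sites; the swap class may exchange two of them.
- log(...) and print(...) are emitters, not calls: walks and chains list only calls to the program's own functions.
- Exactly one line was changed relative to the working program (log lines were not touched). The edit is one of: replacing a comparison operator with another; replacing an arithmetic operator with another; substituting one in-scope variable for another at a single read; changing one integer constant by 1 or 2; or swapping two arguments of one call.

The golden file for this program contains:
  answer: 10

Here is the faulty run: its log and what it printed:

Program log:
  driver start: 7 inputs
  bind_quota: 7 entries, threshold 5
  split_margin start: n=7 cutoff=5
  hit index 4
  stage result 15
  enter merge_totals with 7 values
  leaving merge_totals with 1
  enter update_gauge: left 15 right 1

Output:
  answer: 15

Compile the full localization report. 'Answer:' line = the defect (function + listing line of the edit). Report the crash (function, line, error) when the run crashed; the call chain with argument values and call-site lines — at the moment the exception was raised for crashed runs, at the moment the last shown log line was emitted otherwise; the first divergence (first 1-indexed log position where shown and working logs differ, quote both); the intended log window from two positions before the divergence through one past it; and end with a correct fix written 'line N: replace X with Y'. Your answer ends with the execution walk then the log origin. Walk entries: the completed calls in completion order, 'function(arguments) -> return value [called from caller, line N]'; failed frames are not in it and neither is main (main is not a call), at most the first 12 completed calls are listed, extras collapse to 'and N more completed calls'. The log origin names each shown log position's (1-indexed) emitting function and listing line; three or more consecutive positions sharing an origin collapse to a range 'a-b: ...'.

Answer: the defect is in bind_quota at line 12.
Key fact: Log line 5 is where behavior first shows: 'stage result 15' appears instead of 'stage result 10'.
Call chain: main -> update_gauge(15, 1) (called at line 36).
First divergence: position 5 — the shown line 'stage result 15' should read 'stage result 10'.
Intended log window:
  3: split_margin start: n=7 cutoff=5
  4: hit index 4
  5: stage result 10
  6: enter merge_totals with 7 values
Execution walk:
  split_margin([1, 4, 2, 6, 5, 3, 9], 5) -> 4  [called from bind_quota, line 9]
  bind_quota([1, 4, 2, 6, 5, 3, 9], 5) -> 15  [called from main, line 33]
  merge_totals([1, 4, 2, 6, 5, 3, 9]) -> 1  [called from main, line 35]
  update_gauge(15, 1) -> 15  [called from main, line 36]
Log line origins:
  1: logged in main at line 32
  2: logged in bind_quota at line 8
  3: logged in split_margin at line 2
  4: logged in bind_quota at line 10
  5: logged in main at line 34
  6: logged in merge_totals at line 15
  7: logged in merge_totals at line 20
  8: logged in update_gauge at line 24
A correct fix: line 12: replace `3` with `2`.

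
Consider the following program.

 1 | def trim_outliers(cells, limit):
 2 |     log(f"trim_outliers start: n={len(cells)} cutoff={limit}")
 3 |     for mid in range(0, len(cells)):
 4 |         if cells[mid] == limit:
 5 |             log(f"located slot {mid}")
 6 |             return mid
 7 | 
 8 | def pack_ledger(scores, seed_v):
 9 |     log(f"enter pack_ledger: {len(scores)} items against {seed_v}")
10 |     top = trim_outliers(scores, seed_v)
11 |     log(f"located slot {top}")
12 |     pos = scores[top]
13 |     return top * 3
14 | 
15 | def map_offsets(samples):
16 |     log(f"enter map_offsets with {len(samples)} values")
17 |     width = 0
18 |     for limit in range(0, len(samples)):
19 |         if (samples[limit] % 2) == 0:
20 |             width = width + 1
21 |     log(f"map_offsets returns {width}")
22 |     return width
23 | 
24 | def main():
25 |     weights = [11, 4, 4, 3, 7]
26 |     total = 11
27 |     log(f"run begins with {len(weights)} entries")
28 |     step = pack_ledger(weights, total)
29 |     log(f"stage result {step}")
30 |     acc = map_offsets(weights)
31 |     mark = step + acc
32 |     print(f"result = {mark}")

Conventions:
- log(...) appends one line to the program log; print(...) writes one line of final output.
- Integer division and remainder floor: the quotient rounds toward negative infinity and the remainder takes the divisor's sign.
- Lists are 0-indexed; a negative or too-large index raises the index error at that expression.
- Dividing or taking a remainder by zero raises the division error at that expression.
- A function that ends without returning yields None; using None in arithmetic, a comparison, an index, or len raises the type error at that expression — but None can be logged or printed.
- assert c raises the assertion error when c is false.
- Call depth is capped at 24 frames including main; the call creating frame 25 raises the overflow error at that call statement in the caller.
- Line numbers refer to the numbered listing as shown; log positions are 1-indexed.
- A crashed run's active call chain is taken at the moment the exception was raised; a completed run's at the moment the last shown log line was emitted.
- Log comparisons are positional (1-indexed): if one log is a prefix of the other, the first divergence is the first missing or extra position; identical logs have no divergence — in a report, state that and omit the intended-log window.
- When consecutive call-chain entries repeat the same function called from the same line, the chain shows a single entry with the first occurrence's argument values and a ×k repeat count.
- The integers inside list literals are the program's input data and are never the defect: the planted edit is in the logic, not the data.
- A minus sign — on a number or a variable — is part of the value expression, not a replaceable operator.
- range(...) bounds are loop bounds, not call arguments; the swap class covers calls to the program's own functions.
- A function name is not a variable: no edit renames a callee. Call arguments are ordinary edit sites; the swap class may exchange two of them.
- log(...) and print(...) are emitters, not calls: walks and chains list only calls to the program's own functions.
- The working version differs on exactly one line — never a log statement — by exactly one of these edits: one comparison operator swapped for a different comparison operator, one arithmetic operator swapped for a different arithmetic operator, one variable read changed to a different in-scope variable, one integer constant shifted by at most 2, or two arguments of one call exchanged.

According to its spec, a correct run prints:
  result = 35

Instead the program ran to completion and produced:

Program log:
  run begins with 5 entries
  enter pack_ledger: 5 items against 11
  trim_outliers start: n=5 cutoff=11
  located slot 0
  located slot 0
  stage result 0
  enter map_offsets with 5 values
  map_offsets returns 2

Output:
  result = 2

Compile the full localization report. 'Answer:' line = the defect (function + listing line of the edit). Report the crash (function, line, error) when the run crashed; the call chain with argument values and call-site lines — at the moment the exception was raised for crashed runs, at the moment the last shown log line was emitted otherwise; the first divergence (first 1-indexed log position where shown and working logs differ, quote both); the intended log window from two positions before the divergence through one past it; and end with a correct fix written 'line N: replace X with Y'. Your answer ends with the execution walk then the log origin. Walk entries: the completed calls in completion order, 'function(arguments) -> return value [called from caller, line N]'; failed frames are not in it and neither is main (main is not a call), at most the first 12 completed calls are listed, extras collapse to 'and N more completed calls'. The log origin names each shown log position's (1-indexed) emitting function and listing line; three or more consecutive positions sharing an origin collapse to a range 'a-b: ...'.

Answer: the defect is in pack_ledger at line 13.
Key observation: The log first diverges at position 6: the faulty run prints 'stage result 0' where the working version prints 'stage result 33'.
Call chain: main -> map_offsets([11, 4, 4, 3, 7]) (called at line 30).
First divergence: position 6 — shown 'stage result 0', intended 'stage result 33'.
Intended log window:
  4: located slot 0
  5: located slot 0
  6: stage result 33
  7: enter map_offsets with 5 values
Execution walk:
  trim_outliers([11, 4, 4, 3, 7], 11) -> 0  [called from pack_ledger, line 10]
  pack_ledger([11, 4, 4, 3, 7], 11) -> 0  [called from main, line 28]
  map_offsets([11, 4, 4, 3, 7]) -> 2  [called from main, line 30]
Origin of each log line:
  1 — main, line 27
  2 — pack_ledger, line 9
  3 — trim_outliers, line 2
  4 — trim_outliers, line 5
  5 — pack_ledger, line 11
  6 — main, line 29
  7 — map_offsets, line 16
  8 — map_offsets, line 21
A correct fix: line 13: replace `top` with `pos`.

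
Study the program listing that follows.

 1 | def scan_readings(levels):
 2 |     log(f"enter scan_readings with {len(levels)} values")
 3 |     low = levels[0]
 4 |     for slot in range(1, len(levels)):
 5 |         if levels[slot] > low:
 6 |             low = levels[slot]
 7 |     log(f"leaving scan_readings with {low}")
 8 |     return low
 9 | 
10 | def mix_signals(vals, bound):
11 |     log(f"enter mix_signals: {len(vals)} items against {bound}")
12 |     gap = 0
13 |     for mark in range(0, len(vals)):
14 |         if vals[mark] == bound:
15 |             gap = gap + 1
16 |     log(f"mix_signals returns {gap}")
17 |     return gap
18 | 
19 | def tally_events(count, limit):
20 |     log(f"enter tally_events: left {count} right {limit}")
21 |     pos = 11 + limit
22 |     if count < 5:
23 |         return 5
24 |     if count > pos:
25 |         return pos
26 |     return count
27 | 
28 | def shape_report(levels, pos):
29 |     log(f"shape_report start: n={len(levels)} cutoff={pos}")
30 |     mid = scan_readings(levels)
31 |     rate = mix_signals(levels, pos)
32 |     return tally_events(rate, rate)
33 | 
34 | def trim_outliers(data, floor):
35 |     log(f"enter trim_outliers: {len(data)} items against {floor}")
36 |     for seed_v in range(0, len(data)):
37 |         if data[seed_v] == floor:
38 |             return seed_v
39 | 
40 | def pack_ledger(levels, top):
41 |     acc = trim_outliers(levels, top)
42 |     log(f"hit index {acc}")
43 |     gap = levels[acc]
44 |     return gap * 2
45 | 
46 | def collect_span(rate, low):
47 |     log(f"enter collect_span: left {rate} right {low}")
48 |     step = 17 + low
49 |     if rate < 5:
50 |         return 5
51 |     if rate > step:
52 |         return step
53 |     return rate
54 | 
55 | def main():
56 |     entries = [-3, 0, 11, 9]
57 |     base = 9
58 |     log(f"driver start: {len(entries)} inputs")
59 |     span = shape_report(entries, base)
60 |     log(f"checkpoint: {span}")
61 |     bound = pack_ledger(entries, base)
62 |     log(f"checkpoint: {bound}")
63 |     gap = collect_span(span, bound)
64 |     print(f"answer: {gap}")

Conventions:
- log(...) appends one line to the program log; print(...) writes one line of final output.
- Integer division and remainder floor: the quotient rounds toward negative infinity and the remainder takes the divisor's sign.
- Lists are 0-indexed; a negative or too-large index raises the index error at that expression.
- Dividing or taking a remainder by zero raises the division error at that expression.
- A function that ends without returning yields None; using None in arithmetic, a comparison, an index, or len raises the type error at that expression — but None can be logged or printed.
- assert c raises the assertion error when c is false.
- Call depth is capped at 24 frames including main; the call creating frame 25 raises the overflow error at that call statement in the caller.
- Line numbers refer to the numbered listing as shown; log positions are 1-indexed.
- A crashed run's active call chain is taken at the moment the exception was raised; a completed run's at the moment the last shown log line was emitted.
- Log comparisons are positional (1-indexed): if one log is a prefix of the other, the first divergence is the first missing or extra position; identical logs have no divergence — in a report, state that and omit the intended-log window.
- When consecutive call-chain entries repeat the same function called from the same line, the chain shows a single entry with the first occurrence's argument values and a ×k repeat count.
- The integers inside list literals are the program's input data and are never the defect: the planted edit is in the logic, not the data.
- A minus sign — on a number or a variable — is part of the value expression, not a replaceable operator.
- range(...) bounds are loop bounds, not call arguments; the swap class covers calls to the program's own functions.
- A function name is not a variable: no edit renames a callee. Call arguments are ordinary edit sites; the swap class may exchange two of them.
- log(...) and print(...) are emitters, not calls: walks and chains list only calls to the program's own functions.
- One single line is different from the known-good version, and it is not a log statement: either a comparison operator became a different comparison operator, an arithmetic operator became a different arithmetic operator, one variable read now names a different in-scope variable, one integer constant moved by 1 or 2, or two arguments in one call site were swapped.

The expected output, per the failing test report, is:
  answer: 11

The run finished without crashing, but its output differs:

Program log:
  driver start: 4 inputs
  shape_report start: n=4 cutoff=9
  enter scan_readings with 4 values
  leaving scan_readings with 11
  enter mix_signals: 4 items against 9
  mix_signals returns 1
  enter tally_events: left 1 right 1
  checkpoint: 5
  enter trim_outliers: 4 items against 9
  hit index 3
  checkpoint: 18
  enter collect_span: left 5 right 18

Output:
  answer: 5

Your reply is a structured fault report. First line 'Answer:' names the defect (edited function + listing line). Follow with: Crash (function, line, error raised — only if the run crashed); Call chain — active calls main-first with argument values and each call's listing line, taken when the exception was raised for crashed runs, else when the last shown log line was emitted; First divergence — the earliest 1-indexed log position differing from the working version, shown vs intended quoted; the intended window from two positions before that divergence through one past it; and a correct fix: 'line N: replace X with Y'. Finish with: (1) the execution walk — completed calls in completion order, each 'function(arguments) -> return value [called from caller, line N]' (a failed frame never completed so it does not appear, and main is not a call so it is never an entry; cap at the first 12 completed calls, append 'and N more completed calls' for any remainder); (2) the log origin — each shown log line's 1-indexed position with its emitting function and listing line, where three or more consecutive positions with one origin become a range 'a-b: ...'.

Answer: the defect is in shape_report at line 32.
The tell: The earliest visible damage is log position 7 — 'enter tally_events: left 1 right 1' rather than the intended 'enter tally_events: left 11 right 1'.
Call chain: main -> collect_span(5, 18) (called at line 63).
First divergence: position 7 — shown 'enter tally_events: left 1 right 1', intended 'enter tally_events: left 11 right 1'.
Intended log window:
  5: enter mix_signals: 4 items against 9
  6: mix_signals returns 1
  7: enter tally_events: left 11 right 1
  8: checkpoint: 11
Execution walk:
  scan_readings([-3, 0, 11, 9]) -> 11  [called from shape_report, line 30]
  mix_signals([-3, 0, 11, 9], 9) -> 1  [called from shape_report, line 31]
  tally_events(1, 1) -> 5  [called from shape_report, line 32]
  shape_report([-3, 0, 11, 9], 9) -> 5  [called from main, line 59]
  trim_outliers([-3, 0, 11, 9], 9) -> 3  [called from pack_ledger, line 41]
  pack_ledger([-3, 0, 11, 9], 9) -> 18  [called from main, line 61]
  collect_span(5, 18) -> 5  [called from main, line 63]
Log line origins:
  1: emitted by main (line 58)
  2: emitted by shape_report (line 29)
  3: emitted by scan_readings (line 2)
  4: emitted by scan_readings (line 7)
  5: emitted by mix_signals (line 11)
  6: emitted by mix_signals (line 16)
  7: emitted by tally_events (line 20)
  8: emitted by main (line 60)
  9: emitted by trim_outliers (line 35)
  10: emitted by pack_ledger (line 42)
  11: emitted by main (line 62)
  12: emitted by collect_span (line 47)
A correct fix: line 32: replace `tally_events(rate, rate)` with `tally_events(mid, rate)`.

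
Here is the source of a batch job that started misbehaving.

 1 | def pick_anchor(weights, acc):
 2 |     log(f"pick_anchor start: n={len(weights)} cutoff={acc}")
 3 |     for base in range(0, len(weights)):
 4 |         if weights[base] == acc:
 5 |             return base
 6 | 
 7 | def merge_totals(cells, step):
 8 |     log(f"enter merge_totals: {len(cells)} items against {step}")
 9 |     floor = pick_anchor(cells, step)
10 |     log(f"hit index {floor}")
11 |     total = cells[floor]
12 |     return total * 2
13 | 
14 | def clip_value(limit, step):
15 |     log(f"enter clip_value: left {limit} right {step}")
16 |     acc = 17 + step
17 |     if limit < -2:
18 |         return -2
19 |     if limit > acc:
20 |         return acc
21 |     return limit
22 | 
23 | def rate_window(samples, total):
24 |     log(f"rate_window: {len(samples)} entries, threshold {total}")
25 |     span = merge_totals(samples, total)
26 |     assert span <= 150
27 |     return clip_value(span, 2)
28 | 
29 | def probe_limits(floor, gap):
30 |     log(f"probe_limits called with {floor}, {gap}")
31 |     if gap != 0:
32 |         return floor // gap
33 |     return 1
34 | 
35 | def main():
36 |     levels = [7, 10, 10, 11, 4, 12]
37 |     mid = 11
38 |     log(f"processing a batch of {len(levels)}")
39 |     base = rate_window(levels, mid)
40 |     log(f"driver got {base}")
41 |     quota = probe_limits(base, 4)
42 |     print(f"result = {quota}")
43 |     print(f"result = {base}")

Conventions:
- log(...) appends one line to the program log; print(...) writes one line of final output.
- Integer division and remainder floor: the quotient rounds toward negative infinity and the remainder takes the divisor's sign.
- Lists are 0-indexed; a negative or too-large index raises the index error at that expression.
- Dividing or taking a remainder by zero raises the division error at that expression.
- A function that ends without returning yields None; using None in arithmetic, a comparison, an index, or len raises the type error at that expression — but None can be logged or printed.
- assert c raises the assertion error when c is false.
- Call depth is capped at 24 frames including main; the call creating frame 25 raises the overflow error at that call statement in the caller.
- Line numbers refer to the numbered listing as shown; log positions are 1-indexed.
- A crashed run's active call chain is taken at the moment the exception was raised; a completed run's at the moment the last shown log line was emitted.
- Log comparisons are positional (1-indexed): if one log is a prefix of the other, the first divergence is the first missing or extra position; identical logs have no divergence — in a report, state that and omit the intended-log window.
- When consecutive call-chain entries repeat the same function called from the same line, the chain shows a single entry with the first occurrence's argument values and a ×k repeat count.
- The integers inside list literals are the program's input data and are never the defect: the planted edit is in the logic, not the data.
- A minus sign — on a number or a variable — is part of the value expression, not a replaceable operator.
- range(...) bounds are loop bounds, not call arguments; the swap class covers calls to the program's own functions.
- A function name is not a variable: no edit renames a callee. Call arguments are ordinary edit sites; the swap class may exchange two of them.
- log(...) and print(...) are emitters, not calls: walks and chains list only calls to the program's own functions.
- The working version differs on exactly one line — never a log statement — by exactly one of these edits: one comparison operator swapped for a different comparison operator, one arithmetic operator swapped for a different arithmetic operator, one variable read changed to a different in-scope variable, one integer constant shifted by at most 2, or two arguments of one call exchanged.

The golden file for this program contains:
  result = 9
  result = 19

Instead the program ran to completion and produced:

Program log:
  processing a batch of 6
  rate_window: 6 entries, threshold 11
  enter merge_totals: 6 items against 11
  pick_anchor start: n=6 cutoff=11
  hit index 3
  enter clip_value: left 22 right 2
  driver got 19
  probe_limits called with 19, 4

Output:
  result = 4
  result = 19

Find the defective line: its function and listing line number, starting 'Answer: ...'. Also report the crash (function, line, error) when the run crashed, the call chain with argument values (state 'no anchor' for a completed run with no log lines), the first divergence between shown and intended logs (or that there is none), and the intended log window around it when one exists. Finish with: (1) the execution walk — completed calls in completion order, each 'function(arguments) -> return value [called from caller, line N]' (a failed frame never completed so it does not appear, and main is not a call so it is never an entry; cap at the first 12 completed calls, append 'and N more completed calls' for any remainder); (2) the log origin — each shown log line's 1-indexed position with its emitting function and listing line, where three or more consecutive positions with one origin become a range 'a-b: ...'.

Answer: the defect is in main at line 41.
Key fact: The earliest visible damage is log position 8 — 'probe_limits called with 19, 4' rather than the intended 'probe_limits called with 19, 2'.
Call chain: main -> probe_limits(19, 4) (called at line 41).
First divergence: position 8 — shown 'probe_limits called with 19, 4', intended 'probe_limits called with 19, 2'.
Intended log window:
  6: enter clip_value: left 22 right 2
  7: driver got 19
  8: probe_limits called with 19, 2
Execution walk:
  pick_anchor([7, 10, 10, 11, 4, 12], 11) -> 3  [called from merge_totals, line 9]
  merge_totals([7, 10, 10, 11, 4, 12], 11) -> 22  [called from rate_window, line 25]
  clip_value(22, 2) -> 19  [called from rate_window, line 27]
  rate_window([7, 10, 10, 11, 4, 12], 11) -> 19  [called from main, line 39]
  probe_limits(19, 4) -> 4  [called from main, line 41]
Log origins:
  1: emitted by main (line 38)
  2: emitted by rate_window (line 24)
  3: emitted by merge_totals (line 8)
  4: emitted by pick_anchor (line 2)
  5: emitted by merge_totals (line 10)
  6: emitted by clip_value (line 15)
  7: emitted by main (line 40)
  8: emitted by probe_limits (line 30)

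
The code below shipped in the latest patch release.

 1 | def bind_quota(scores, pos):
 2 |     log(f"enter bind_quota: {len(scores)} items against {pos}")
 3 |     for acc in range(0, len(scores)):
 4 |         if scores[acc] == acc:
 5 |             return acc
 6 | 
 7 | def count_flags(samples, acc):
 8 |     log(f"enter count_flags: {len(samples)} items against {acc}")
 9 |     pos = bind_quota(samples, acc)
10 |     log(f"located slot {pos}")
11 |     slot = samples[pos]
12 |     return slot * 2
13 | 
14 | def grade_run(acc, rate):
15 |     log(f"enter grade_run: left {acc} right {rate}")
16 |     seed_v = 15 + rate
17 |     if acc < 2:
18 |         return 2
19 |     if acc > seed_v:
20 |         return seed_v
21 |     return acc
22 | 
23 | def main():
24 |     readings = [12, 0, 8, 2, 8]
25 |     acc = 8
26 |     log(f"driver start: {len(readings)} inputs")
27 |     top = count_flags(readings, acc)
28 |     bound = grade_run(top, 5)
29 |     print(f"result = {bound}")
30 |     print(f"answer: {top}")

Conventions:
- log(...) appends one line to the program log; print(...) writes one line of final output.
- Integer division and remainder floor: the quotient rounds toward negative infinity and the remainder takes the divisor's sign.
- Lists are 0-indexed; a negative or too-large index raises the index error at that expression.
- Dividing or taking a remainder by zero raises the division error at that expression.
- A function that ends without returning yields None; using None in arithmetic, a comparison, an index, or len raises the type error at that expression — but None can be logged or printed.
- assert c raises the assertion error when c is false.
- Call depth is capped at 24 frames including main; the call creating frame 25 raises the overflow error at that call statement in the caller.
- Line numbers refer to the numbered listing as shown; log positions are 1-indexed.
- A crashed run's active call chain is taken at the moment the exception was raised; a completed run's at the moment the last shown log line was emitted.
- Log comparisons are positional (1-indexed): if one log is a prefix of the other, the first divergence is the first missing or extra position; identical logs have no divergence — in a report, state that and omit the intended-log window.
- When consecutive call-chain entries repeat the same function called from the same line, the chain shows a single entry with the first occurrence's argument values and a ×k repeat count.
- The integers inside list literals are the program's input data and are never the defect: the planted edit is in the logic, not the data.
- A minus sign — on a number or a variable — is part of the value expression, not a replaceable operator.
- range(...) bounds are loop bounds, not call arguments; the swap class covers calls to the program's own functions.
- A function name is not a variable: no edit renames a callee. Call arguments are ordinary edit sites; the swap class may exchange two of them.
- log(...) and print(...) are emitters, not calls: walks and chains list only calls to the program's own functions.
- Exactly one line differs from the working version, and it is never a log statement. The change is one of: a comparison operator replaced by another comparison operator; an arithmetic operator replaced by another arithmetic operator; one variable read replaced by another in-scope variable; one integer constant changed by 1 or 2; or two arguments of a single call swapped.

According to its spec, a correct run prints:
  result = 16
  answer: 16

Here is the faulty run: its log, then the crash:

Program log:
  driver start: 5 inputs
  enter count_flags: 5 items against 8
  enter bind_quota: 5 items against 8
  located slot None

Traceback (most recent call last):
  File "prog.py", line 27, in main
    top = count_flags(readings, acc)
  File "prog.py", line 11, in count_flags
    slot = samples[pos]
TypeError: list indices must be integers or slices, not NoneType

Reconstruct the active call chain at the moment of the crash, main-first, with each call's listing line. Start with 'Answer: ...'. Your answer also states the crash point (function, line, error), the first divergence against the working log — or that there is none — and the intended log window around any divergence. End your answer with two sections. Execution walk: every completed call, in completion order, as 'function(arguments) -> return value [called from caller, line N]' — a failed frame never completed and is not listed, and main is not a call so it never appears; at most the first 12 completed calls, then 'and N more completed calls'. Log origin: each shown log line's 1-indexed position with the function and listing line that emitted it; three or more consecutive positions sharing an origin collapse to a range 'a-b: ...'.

Answer: main -> count_flags (called at line 27).
The tell: The earliest visible damage is log position 4 — 'located slot None' rather than the intended 'located slot 2'.
Crash: count_flags, line 11, TypeError.
First divergence: position 4; shown 'located slot None' vs intended 'located slot 2'.
Intended log window:
  2: enter count_flags: 5 items against 8
  3: enter bind_quota: 5 items against 8
  4: located slot 2
  5: enter grade_run: left 16 right 5
Execution walk:
  bind_quota([12, 0, 8, 2, 8], 8) -> None  [called from count_flags, line 9]
Origin of each log line:
  1 — main, line 26
  2 — count_flags, line 8
  3 — bind_quota, line 2
  4 — count_flags, line 10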